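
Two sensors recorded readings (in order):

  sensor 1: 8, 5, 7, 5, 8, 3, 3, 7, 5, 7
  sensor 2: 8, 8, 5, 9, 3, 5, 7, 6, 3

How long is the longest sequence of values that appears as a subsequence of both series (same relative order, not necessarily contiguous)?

Taking 8 (sensor 1 #1, sensor 2 #2), 5 (sensor 1 #2, sensor 2 #3), 3 (sensor 1 #7, sensor 2 #5), 5 (sensor 1 #9, sensor 2 #6), 7 (sensor 1 #10, sensor 2 #7) gives a common subsequence of length 5. The LCS DP gives dp[10][9] = 5, so this is optimal.

5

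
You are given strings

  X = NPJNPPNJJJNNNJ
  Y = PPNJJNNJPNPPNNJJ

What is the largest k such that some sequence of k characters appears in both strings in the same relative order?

10

Match P [5,1]; then P [6,2]; then N [7,3]; then J [8,4]; then J [9,5]; then J [10,8]; then N [11,10]; then N [12,13]; then N [13,14]; then J [14,16] — 10 characters in the same relative order in both. The LCS DP gives dp[14][16] = 10, so this is optimal.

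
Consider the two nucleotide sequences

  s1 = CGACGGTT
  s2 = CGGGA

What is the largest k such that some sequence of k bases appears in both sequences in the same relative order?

Taking C (s1 #1, s2 #1); then G (s1 #2, s2 #2); then G (s1 #5, s2 #3); then G (s1 #6, s2 #4) gives a common subsequence of length 4. dp[8][5] = 4 confirms this is the maximum.

4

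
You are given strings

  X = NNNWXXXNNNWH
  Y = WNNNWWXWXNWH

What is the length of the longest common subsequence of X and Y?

9

Pick N at X[1]=Y[2], N at X[2]=Y[3], N at X[3]=Y[4], W at X[4]=Y[6], X at X[5]=Y[7], X at X[7]=Y[9], N at X[10]=Y[10], W at X[11]=Y[11], H at X[12]=Y[12]; all 9 characters appear in both, in order, and the DP table's final entry dp[12][12] is also 9, so no common subsequence is longer.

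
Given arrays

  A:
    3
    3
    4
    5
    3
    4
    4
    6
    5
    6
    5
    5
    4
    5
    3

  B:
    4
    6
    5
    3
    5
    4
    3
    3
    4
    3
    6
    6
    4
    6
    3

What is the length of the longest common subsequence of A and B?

One common subsequence of length 9: 4 [3,1], 5 [4,3], 3 [5,4], 4 [6,6], 4 [7,9], 6 [8,11], 6 [10,12], 4 [13,13], 3 [15,15], and the DP table's final entry dp[15][15] is also 9, so no common subsequence is longer.

9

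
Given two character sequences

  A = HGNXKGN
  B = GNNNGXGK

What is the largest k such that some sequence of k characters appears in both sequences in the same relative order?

4

Let dp[i][j] be the LCS length of the first i characters of A and the first j characters of B. dp[i][j] = dp[i-1][j-1]+1 when the i-th and j-th characters match, else max(dp[i-1][j], dp[i][j-1]).
    ·  G  N  N  N  G  X  G  K
 ·  0  0  0  0  0  0  0  0  0
 H  0  0  0  0  0  0  0  0  0
 G  0  1  1  1  1  1  1  1  1
 N  0  1  2  2  2  2  2  2  2
 X  0  1  2  2  2  2  3  3  3
 K  0  1  2  2  2  2  3  3  4
 G  0  1  2  2  2  3  3  4  4
 N  0  1  2  3  3  3  3  4  4
dp[7][8] = 4. One LCS (by backtracking along matches): GNXK.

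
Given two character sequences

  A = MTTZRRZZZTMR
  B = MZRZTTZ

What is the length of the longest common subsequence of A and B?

5

Let dp[i][j] be the LCS length of the first i characters of A and the first j characters of B. dp[i][j] = dp[i-1][j-1]+1 when the i-th and j-th characters match, else max(dp[i-1][j], dp[i][j-1]).
    ·  M  Z  R  Z  T  T  Z
 ·  0  0  0  0  0  0  0  0
 M  0  1  1  1  1  1  1  1
 T  0  1  1  1  1  2  2  2
 T  0  1  1  1  1  2  3  3
 Z  0  1  2  2  2  2  3  4
 R  0  1  2  3  3  3  3  4
 R  0  1  2  3  3  3  3  4
 Z  0  1  2  3  4  4  4  4
 Z  0  1  2  3  4  4  4  5
 Z  0  1  2  3  4  4  4  5
 T  0  1  2  3  4  5  5  5
 M  0  1  2  3  4  5  5  5
 R  0  1  2  3  4  5  5  5
dp[12][7] = 5. One LCS (by backtracking along matches): MZRZZ.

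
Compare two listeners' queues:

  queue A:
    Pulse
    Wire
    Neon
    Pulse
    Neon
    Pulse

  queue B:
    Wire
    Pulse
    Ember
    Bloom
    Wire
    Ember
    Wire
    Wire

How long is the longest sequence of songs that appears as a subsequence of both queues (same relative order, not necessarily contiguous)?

Match Pulse at queue A[1]=queue B[2]; then Wire at queue A[2]=queue B[8] — 2 songs in the same relative order in both. Since dp[6][8] = 2, nothing longer is possible.

2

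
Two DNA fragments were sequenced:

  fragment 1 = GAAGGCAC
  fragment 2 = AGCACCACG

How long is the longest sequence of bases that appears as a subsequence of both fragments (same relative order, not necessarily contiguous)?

Match G at fragment 1[1]=fragment 2[2], A at fragment 1[2]=fragment 2[4], C at fragment 1[6]=fragment 2[6], A at fragment 1[7]=fragment 2[7], C at fragment 1[8]=fragment 2[8] — 5 bases in the same relative order in both, and the DP table's final entry dp[8][9] is also 5, so no common subsequence is longer.

5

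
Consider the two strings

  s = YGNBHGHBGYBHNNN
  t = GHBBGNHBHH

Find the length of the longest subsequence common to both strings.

Pick G at s[2]=t[1]; then B at s[4]=t[4]; then G at s[6]=t[5]; then H at s[7]=t[7]; then B at s[8]=t[8]; then H at s[12]=t[10]; all 6 characters appear in both, in order, and the DP table's final entry dp[15][10] is also 6, so no common subsequence is longer.

6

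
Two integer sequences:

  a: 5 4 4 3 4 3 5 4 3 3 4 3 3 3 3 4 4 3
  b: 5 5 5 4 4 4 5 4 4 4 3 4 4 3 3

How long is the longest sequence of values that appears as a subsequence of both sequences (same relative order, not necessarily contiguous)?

11

Match 5 at a[1]=b[3] → 4 at a[2]=b[4] → 4 at a[3]=b[5] → 4 at a[5]=b[6] → 5 at a[7]=b[7] → 4 at a[8]=b[9] → 4 at a[11]=b[10] → 3 at a[15]=b[11] → 4 at a[16]=b[12] → 4 at a[17]=b[13] → 3 at a[18]=b[15] — 11 values in the same relative order in both. The LCS DP gives dp[18][15] = 11, so this is optimal.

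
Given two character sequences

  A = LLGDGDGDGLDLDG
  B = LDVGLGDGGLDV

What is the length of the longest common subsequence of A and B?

Match L (A #1, B #1); then L (A #2, B #5); then G (A #5, B #6); then D (A #6, B #7); then G (A #7, B #8); then G (A #9, B #9); then L (A #10, B #10); then D (A #11, B #11) — 8 characters in the same relative order in both. Since dp[14][12] = 8, nothing longer is possible.

8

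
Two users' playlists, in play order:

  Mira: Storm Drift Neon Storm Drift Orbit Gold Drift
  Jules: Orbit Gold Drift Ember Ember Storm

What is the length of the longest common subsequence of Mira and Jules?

3

Pick Orbit [6,1] → Gold [7,2] → Drift [8,3]; all 3 songs appear in both, in order. dp[8][6] = 3 confirms this is the maximum.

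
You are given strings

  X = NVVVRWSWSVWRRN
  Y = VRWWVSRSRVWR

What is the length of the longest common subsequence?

One common subsequence of length 8: V (X #4, Y #1) → R (X #5, Y #2) → W (X #6, Y #4) → S (X #7, Y #6) → S (X #9, Y #8) → V (X #10, Y #10) → W (X #11, Y #11) → R (X #13, Y #12). Since dp[14][12] = 8, nothing longer is possible.

8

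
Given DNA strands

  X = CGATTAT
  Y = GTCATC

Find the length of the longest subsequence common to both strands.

Let dp[i][j] be the LCS length of the first i bases of X and the first j bases of Y. dp[i][j] = dp[i-1][j-1]+1 when the i-th and j-th bases match, else max(dp[i-1][j], dp[i][j-1]).
    ·  G  T  C  A  T  C
 ·  0  0  0  0  0  0  0
 C  0  0  0  1  1  1  1
 G  0  1  1  1  1  1  1
 A  0  1  1  1  2  2  2
 T  0  1  2  2  2  3  3
 T  0  1  2  2  2  3  3
 A  0  1  2  2  3  3  3
 T  0  1  2  2  3  4  4
dp[7][6] = 4. One LCS (by backtracking along matches): GTAT.

4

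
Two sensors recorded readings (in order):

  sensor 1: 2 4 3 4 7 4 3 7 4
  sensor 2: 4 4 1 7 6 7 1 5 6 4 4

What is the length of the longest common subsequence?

Let dp[i][j] be the LCS length of the first i values of sensor 1 and the first j values of sensor 2. dp[i][j] = dp[i-1][j-1]+1 when the i-th and j-th values match, else max(dp[i-1][j], dp[i][j-1]).
    ·  4  4  1  7  6  7  1  5  6  4  4
 ·  0  0  0  0  0  0  0  0  0  0  0  0
 2  0  0  0  0  0  0  0  0  0  0  0  0
 4  0  1  1  1  1  1  1  1  1  1  1  1
 3  0  1  1  1  1  1  1  1  1  1  1  1
 4  0  1  2  2  2  2  2  2  2  2  2  2
 7  0  1  2  2  3  3  3  3  3  3  3  3
 4  0  1  2  2  3  3  3  3  3  3  4  4
 3  0  1  2  2  3  3  3  3  3  3  4  4
 7  0  1  2  2  3  3  4  4  4  4  4  4
 4  0  1  2  2  3  3  4  4  4  4  5  5
dp[9][11] = 5. One LCS (by backtracking along matches): 4, 4, 7, 4, 4.

5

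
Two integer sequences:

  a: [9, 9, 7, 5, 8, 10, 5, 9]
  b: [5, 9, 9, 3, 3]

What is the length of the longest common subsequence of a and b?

Let dp[i][j] be the LCS length of the first i values of a and the first j values of b. dp[i][j] = dp[i-1][j-1]+1 when the i-th and j-th values match, else max(dp[i-1][j], dp[i][j-1]).
    ·  5  9  9  3  3
 ·  0  0  0  0  0  0
 9  0  0  1  1  1  1
 9  0  0  1  2  2  2
 7  0  0  1  2  2  2
 5  0  1  1  2  2  2
 8  0  1  1  2  2  2
10  0  1  1  2  2  2
 5  0  1  1  2  2  2
 9  0  1  2  2  2  2
dp[8][5] = 2. One LCS (by backtracking along matches): 9, 9.

2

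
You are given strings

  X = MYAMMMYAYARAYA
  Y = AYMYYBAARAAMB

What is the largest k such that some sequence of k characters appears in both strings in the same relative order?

8

Match M [1,3], Y [2,4], Y [7,5], A [8,7], A [10,8], R [11,9], A [12,10], A [14,11] — 8 characters in the same relative order in both, and the DP table's final entry dp[14][13] is also 8, so no common subsequence is longer.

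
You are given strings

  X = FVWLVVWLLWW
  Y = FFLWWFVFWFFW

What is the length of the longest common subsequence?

Match F (X #1, Y #2), then W (X #3, Y #5), then V (X #5, Y #7), then W (X #7, Y #9), then W (X #11, Y #12) — 5 characters in the same relative order in both, and the DP table's final entry dp[11][12] is also 5, so no common subsequence is longer.

5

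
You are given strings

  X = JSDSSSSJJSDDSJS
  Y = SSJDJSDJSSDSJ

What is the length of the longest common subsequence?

Taking S (X #6, Y #1) → S (X #7, Y #2) → J (X #8, Y #3) → J (X #9, Y #5) → S (X #10, Y #6) → D (X #11, Y #7) → D (X #12, Y #11) → S (X #13, Y #12) → J (X #14, Y #13) gives a common subsequence of length 9. The LCS DP gives dp[15][13] = 9, so this is optimal.

9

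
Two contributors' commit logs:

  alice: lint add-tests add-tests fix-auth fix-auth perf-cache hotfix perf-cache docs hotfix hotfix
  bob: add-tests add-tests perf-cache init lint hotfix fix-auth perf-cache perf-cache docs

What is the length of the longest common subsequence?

6

Taking add-tests [2,1] → add-tests [3,2] → fix-auth [5,7] → perf-cache [6,8] → perf-cache [8,9] → docs [9,10] gives a common subsequence of length 6. dp[11][10] = 6 confirms this is the maximum.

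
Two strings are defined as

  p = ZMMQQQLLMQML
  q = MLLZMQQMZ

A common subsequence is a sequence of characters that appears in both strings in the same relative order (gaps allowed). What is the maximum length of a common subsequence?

Taking M (p #3, q #1); then L (p #7, q #2); then L (p #8, q #3); then M (p #9, q #5); then Q (p #10, q #7); then M (p #11, q #8) gives a common subsequence of length 6. Since dp[12][9] = 6, nothing longer is possible.

6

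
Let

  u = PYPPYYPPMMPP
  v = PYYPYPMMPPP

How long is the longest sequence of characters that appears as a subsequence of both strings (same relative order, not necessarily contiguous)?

One common subsequence of length 9: P at u[1]=v[1] → Y at u[2]=v[3] → P at u[4]=v[4] → Y at u[6]=v[5] → P at u[8]=v[6] → M at u[9]=v[7] → M at u[10]=v[8] → P at u[11]=v[10] → P at u[12]=v[11]. dp[12][11] = 9 confirms this is the maximum.

9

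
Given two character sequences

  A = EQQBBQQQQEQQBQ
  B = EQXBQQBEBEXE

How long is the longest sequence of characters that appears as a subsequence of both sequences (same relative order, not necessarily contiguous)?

Pick E [1,1]; then Q [2,2]; then B [5,4]; then Q [6,5]; then Q [7,6]; then E [10,8]; then B [13,9]; all 7 characters appear in both, in order. dp[14][12] = 7 confirms this is the maximum.

7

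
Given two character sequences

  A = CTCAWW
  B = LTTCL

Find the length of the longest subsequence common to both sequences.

Let dp[i][j] be the LCS length of the first i characters of A and the first j characters of B. dp[i][j] = dp[i-1][j-1]+1 when the i-th and j-th characters match, else max(dp[i-1][j], dp[i][j-1]).
    ·  L  T  T  C  L
 ·  0  0  0  0  0  0
 C  0  0  0  0  1  1
 T  0  0  1  1  1  1
 C  0  0  1  1  2  2
 A  0  0  1  1  2  2
 W  0  0  1  1  2  2
 W  0  0  1  1  2  2
dp[6][5] = 2. One LCS (by backtracking along matches): TC.

2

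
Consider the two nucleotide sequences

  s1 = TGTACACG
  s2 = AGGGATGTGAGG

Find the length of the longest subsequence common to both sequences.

5

Let dp[i][j] be the LCS length of the first i bases of s1 and the first j bases of s2. dp[i][j] = dp[i-1][j-1]+1 when the i-th and j-th bases match, else max(dp[i-1][j], dp[i][j-1]).
    ·  A  G  G  G  A  T  G  T  G  A  G  G
 ·  0  0  0  0  0  0  0  0  0  0  0  0  0
 T  0  0  0  0  0  0  1  1  1  1  1  1  1
 G  0  0  1  1  1  1  1  2  2  2  2  2  2
 T  0  0  1  1  1  1  2  2  3  3  3  3  3
 A  0  1  1  1  1  2  2  2  3  3  4  4  4
 C  0  1  1  1  1  2  2  2  3  3  4  4  4
 A  0  1  1  1  1  2  2  2  3  3  4  4  4
 C  0  1  1  1  1  2  2  2  3  3  4  4  4
 G  0  1  2  2  2  2  2  3  3  4  4  5  5
dp[8][12] = 5. One LCS (by backtracking along matches): TGTAG.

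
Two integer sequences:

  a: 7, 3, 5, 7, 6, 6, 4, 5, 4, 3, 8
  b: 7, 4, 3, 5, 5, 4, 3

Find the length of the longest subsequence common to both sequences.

6

Let dp[i][j] be the LCS length of the first i values of a and the first j values of b. dp[i][j] = dp[i-1][j-1]+1 when the i-th and j-th values match, else max(dp[i-1][j], dp[i][j-1]).
    ·  7  4  3  5  5  4  3
 ·  0  0  0  0  0  0  0  0
 7  0  1  1  1  1  1  1  1
 3  0  1  1  2  2  2  2  2
 5  0  1  1  2  3  3  3  3
 7  0  1  1  2  3  3  3  3
 6  0  1  1  2  3  3  3  3
 6  0  1  1  2  3  3  3  3
 4  0  1  2  2  3  3  4  4
 5  0  1  2  2  3  4  4  4
 4  0  1  2  2  3  4  5  5
 3  0  1  2  3  3  4  5  6
 8  0  1  2  3  3  4  5  6
dp[11][7] = 6. One LCS (by backtracking along matches): 7, 3, 5, 5, 4, 3.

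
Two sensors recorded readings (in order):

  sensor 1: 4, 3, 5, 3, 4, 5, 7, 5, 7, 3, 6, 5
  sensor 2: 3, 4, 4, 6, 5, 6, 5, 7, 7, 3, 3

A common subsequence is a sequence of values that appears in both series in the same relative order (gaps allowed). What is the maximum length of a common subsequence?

Let dp[i][j] be the LCS length of the first i values of sensor 1 and the first j values of sensor 2. dp[i][j] = dp[i-1][j-1]+1 when the i-th and j-th values match, else max(dp[i-1][j], dp[i][j-1]).
    ·  3  4  4  6  5  6  5  7  7  3  3
 ·  0  0  0  0  0  0  0  0  0  0  0  0
 4  0  0  1  1  1  1  1  1  1  1  1  1
 3  0  1  1  1  1  1  1  1  1  1  2  2
 5  0  1  1  1  1  2  2  2  2  2  2  2
 3  0  1  1  1  1  2  2  2  2  2  3  3
 4  0  1  2  2  2  2  2  2  2  2  3  3
 5  0  1  2  2  2  3  3  3  3  3  3  3
 7  0  1  2  2  2  3  3  3  4  4  4  4
 5  0  1  2  2  2  3  3  4  4  4  4  4
 7  0  1  2  2  2  3  3  4  5  5  5  5
 3  0  1  2  2  2  3  3  4  5  5  6  6
 6  0  1  2  2  3  3  4  4  5  5  6  6
 5  0  1  2  2  3  4  4  5  5  5  6  6
dp[12][11] = 6. One LCS (by backtracking along matches): 4, 5, 5, 7, 7, 3.

6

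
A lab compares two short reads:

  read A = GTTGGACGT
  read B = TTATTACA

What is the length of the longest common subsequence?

4

One common subsequence of length 4: T [2,4] → T [3,5] → A [6,6] → C [7,7]. Since dp[9][8] = 4, nothing longer is possible.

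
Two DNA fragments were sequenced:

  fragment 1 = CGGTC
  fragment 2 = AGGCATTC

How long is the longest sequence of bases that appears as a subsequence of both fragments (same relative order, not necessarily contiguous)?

4

Let dp[i][j] be the LCS length of the first i bases of fragment 1 and the first j bases of fragment 2. dp[i][j] = dp[i-1][j-1]+1 when the i-th and j-th bases match, else max(dp[i-1][j], dp[i][j-1]).
    ·  A  G  G  C  A  T  T  C
 ·  0  0  0  0  0  0  0  0  0
 C  0  0  0  0  1  1  1  1  1
 G  0  0  1  1  1  1  1  1  1
 G  0  0  1  2  2  2  2  2  2
 T  0  0  1  2  2  2  3  3  3
 C  0  0  1  2  3  3  3  3  4
dp[5][8] = 4. One LCS (by backtracking along matches): GGTC.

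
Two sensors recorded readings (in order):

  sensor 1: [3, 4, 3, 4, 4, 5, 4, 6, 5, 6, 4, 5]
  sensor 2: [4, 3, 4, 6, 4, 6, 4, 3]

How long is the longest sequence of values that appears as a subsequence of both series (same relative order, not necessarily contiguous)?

Let dp[i][j] be the LCS length of the first i values of sensor 1 and the first j values of sensor 2. dp[i][j] = dp[i-1][j-1]+1 when the i-th and j-th values match, else max(dp[i-1][j], dp[i][j-1]).
    ·  4  3  4  6  4  6  4  3
 ·  0  0  0  0  0  0  0  0  0
 3  0  0  1  1  1  1  1  1  1
 4  0  1  1  2  2  2  2  2  2
 3  0  1  2  2  2  2  2  2  3
 4  0  1  2  3  3  3  3  3  3
 4  0  1  2  3  3  4  4  4  4
 5  0  1  2  3  3  4  4  4  4
 4  0  1  2  3  3  4  4  5  5
 6  0  1  2  3  4  4  5  5  5
 5  0  1  2  3  4  4  5  5  5
 6  0  1  2  3  4  4  5  5  5
 4  0  1  2  3  4  5  5  6  6
 5  0  1  2  3  4  5  5  6  6
dp[12][8] = 6. One LCS (by backtracking along matches): 4, 3, 4, 4, 6, 4.

6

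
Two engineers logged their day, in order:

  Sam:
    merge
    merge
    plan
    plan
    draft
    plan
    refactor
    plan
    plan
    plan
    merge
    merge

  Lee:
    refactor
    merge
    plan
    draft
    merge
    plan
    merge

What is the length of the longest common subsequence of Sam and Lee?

Taking merge (Sam #2, Lee #2) → plan (Sam #4, Lee #3) → draft (Sam #5, Lee #4) → plan (Sam #10, Lee #6) → merge (Sam #12, Lee #7) gives a common subsequence of length 5, and the DP table's final entry dp[12][7] is also 5, so no common subsequence is longer.

5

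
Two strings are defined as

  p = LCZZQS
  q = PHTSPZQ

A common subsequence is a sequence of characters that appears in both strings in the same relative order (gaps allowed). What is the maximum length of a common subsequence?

2

One common subsequence of length 2: Z at p[4]=q[6], then Q at p[5]=q[7]. Since dp[6][7] = 2, nothing longer is possible.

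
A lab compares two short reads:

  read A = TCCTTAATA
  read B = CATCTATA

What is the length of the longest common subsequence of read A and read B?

One common subsequence of length 6: T (read A #1, read B #3), then C (read A #3, read B #4), then T (read A #5, read B #5), then A (read A #7, read B #6), then T (read A #8, read B #7), then A (read A #9, read B #8). Since dp[9][8] = 6, nothing longer is possible.

6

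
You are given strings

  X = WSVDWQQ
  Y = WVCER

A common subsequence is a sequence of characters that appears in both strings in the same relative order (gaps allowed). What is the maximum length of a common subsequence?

2

Taking W (X #1, Y #1), V (X #3, Y #2) gives a common subsequence of length 2. Since dp[7][5] = 2, nothing longer is possible.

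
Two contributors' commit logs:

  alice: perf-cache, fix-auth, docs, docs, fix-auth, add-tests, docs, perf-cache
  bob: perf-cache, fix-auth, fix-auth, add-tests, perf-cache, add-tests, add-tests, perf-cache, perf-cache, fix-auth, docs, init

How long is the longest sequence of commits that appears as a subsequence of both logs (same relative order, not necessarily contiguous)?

Match perf-cache [1,1] → fix-auth [2,2] → fix-auth [5,3] → add-tests [6,7] → docs [7,11] — 5 commits in the same relative order in both. The LCS DP gives dp[8][12] = 5, so this is optimal.

5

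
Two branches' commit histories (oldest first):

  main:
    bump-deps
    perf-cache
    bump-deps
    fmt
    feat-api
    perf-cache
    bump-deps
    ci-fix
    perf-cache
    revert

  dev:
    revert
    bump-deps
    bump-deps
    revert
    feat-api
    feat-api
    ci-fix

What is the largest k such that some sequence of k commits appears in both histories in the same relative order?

Match bump-deps at main[1]=dev[2], then bump-deps at main[3]=dev[3], then feat-api at main[5]=dev[6], then ci-fix at main[8]=dev[7] — 4 commits in the same relative order in both. Since dp[10][7] = 4, nothing longer is possible.

4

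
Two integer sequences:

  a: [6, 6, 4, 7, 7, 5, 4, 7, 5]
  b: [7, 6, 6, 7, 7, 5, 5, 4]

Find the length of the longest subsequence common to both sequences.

Let dp[i][j] be the LCS length of the first i values of a and the first j values of b. dp[i][j] = dp[i-1][j-1]+1 when the i-th and j-th values match, else max(dp[i-1][j], dp[i][j-1]).
    ·  7  6  6  7  7  5  5  4
 ·  0  0  0  0  0  0  0  0  0
 6  0  0  1  1  1  1  1  1  1
 6  0  0  1  2  2  2  2  2  2
 4  0  0  1  2  2  2  2  2  3
 7  0  1  1  2  3  3  3  3  3
 7  0  1  1  2  3  4  4  4  4
 5  0  1  1  2  3  4  5  5  5
 4  0  1  1  2  3  4  5  5  6
 7  0  1  1  2  3  4  5  5  6
 5  0  1  1  2  3  4  5  6  6
dp[9][8] = 6. One LCS (by backtracking along matches): 6, 6, 7, 7, 5, 4.

6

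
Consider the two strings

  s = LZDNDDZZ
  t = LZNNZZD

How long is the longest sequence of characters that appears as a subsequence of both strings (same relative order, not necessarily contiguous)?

Taking L at s[1]=t[1] → Z at s[2]=t[2] → N at s[4]=t[4] → Z at s[7]=t[5] → Z at s[8]=t[6] gives a common subsequence of length 5. The LCS DP gives dp[8][7] = 5, so this is optimal.

5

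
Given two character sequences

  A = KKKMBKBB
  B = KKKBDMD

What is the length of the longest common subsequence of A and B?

4

Pick K (A #1, B #1), K (A #2, B #2), K (A #3, B #3), M (A #4, B #6); all 4 characters appear in both, in order, and the DP table's final entry dp[8][7] is also 4, so no common subsequence is longer.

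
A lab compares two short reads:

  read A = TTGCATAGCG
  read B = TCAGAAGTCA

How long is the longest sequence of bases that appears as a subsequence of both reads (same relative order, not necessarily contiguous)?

6

Taking T (read A #1, read B #1); then G (read A #3, read B #4); then A (read A #5, read B #5); then A (read A #7, read B #6); then G (read A #8, read B #7); then C (read A #9, read B #9) gives a common subsequence of length 6. Since dp[10][10] = 6, nothing longer is possible.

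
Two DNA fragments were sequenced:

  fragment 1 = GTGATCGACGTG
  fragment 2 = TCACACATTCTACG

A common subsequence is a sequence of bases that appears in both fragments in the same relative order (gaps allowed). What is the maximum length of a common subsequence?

Taking T at fragment 1[2]=fragment 2[1], A at fragment 1[4]=fragment 2[7], T at fragment 1[5]=fragment 2[9], C at fragment 1[6]=fragment 2[10], A at fragment 1[8]=fragment 2[12], C at fragment 1[9]=fragment 2[13], G at fragment 1[12]=fragment 2[14] gives a common subsequence of length 7. Since dp[12][14] = 7, nothing longer is possible.

7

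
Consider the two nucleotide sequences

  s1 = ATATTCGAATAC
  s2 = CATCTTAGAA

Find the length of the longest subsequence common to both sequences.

7

Pick A (s1 #1, s2 #2) → T (s1 #2, s2 #3) → T (s1 #4, s2 #5) → T (s1 #5, s2 #6) → G (s1 #7, s2 #8) → A (s1 #9, s2 #9) → A (s1 #11, s2 #10); all 7 bases appear in both, in order, and the DP table's final entry dp[12][10] is also 7, so no common subsequence is longer.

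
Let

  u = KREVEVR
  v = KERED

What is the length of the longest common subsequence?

3

Let dp[i][j] be the LCS length of the first i characters of u and the first j characters of v. dp[i][j] = dp[i-1][j-1]+1 when the i-th and j-th characters match, else max(dp[i-1][j], dp[i][j-1]).
    ·  K  E  R  E  D
 ·  0  0  0  0  0  0
 K  0  1  1  1  1  1
 R  0  1  1  2  2  2
 E  0  1  2  2  3  3
 V  0  1  2  2  3  3
 E  0  1  2  2  3  3
 V  0  1  2  2  3  3
 R  0  1  2  3  3  3
dp[7][5] = 3. One LCS (by backtracking along matches): KRE.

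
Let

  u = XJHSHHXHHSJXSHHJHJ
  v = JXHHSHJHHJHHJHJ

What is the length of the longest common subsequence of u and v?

12

Taking X (u #1, v #2) → H (u #3, v #4) → S (u #4, v #5) → H (u #5, v #6) → H (u #8, v #8) → H (u #9, v #9) → J (u #11, v #10) → H (u #14, v #11) → H (u #15, v #12) → J (u #16, v #13) → H (u #17, v #14) → J (u #18, v #15) gives a common subsequence of length 12, and the DP table's final entry dp[18][15] is also 12, so no common subsequence is longer.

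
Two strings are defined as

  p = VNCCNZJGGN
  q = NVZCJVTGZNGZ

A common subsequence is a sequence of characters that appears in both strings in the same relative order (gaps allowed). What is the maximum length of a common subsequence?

Let dp[i][j] be the LCS length of the first i characters of p and the first j characters of q. dp[i][j] = dp[i-1][j-1]+1 when the i-th and j-th characters match, else max(dp[i-1][j], dp[i][j-1]).
    ·  N  V  Z  C  J  V  T  G  Z  N  G  Z
 ·  0  0  0  0  0  0  0  0  0  0  0  0  0
 V  0  0  1  1  1  1  1  1  1  1  1  1  1
 N  0  1  1  1  1  1  1  1  1  1  2  2  2
 C  0  1  1  1  2  2  2  2  2  2  2  2  2
 C  0  1  1  1  2  2  2  2  2  2  2  2  2
 N  0  1  1  1  2  2  2  2  2  2  3  3  3
 Z  0  1  1  2  2  2  2  2  2  3  3  3  4
 J  0  1  1  2  2  3  3  3  3  3  3  3  4
 G  0  1  1  2  2  3  3  3  4  4  4  4  4
 G  0  1  1  2  2  3  3  3  4  4  4  5  5
 N  0  1  1  2  2  3  3  3  4  4  5  5  5
dp[10][12] = 5. One LCS (by backtracking along matches): VCJGG.

5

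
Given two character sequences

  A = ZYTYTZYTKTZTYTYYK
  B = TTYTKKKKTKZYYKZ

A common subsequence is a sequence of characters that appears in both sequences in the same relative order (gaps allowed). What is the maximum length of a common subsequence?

10

One common subsequence of length 10: T (A #3, B #1); then T (A #5, B #2); then Y (A #7, B #3); then T (A #8, B #4); then K (A #9, B #8); then T (A #10, B #9); then Z (A #11, B #11); then Y (A #15, B #12); then Y (A #16, B #13); then K (A #17, B #14). The LCS DP gives dp[17][15] = 10, so this is optimal.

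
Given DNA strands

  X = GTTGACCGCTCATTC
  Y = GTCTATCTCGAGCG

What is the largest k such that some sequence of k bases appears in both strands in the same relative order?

One common subsequence of length 9: G (X #1, Y #1), T (X #2, Y #2), T (X #3, Y #4), A (X #5, Y #5), C (X #6, Y #7), C (X #7, Y #9), G (X #8, Y #10), A (X #12, Y #11), C (X #15, Y #13), and the DP table's final entry dp[15][14] is also 9, so no common subsequence is longer.

9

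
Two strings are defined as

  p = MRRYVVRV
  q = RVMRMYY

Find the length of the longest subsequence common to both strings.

Pick M [1,3], then R [2,4], then Y [4,7]; all 3 characters appear in both, in order, and the DP table's final entry dp[8][7] is also 3, so no common subsequence is longer.

3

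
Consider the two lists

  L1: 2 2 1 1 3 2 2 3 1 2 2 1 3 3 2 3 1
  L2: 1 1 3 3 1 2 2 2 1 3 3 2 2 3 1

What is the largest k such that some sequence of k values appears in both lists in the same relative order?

Pick 1 at L1[3]=L2[1], then 1 at L1[4]=L2[2], then 3 at L1[5]=L2[3], then 3 at L1[8]=L2[4], then 1 at L1[9]=L2[5], then 2 at L1[10]=L2[7], then 2 at L1[11]=L2[8], then 1 at L1[12]=L2[9], then 3 at L1[13]=L2[10], then 3 at L1[14]=L2[11], then 2 at L1[15]=L2[13], then 3 at L1[16]=L2[14], then 1 at L1[17]=L2[15]; all 13 values appear in both, in order. The LCS DP gives dp[17][15] = 13, so this is optimal.

13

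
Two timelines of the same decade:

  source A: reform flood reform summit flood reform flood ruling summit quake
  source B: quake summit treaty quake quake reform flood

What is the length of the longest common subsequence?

3

One common subsequence of length 3: summit [4,2], reform [6,6], flood [7,7]. dp[10][7] = 3 confirms this is the maximum.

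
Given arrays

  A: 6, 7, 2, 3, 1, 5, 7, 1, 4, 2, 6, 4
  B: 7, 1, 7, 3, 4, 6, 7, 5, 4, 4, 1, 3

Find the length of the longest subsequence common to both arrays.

6

One common subsequence of length 6: 7 (A #2, B #1), 1 (A #5, B #2), 7 (A #7, B #3), 4 (A #9, B #5), 6 (A #11, B #6), 4 (A #12, B #10), and the DP table's final entry dp[12][12] is also 6, so no common subsequence is longer.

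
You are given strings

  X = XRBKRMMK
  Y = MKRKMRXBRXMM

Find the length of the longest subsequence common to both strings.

5

Let dp[i][j] be the LCS length of the first i characters of X and the first j characters of Y. dp[i][j] = dp[i-1][j-1]+1 when the i-th and j-th characters match, else max(dp[i-1][j], dp[i][j-1]).
    ·  M  K  R  K  M  R  X  B  R  X  M  M
 ·  0  0  0  0  0  0  0  0  0  0  0  0  0
 X  0  0  0  0  0  0  0  1  1  1  1  1  1
 R  0  0  0  1  1  1  1  1  1  2  2  2  2
 B  0  0  0  1  1  1  1  1  2  2  2  2  2
 K  0  0  1  1  2  2  2  2  2  2  2  2  2
 R  0  0  1  2  2  2  3  3  3  3  3  3  3
 M  0  1  1  2  2  3  3  3  3  3  3  4  4
 M  0  1  1  2  2  3  3  3  3  3  3  4  5
 K  0  1  2  2  3  3  3  3  3  3  3  4  5
dp[8][12] = 5. One LCS (by backtracking along matches): XBRMM.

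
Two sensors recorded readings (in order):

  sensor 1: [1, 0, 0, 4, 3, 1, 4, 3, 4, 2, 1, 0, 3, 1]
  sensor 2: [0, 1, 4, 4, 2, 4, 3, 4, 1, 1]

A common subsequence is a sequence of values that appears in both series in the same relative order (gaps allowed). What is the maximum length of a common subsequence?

One common subsequence of length 7: 1 [1,2] → 4 [4,4] → 4 [7,6] → 3 [8,7] → 4 [9,8] → 1 [11,9] → 1 [14,10]. dp[14][10] = 7 confirms this is the maximum.

7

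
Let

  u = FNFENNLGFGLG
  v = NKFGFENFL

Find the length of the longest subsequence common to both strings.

6

Let dp[i][j] be the LCS length of the first i characters of u and the first j characters of v. dp[i][j] = dp[i-1][j-1]+1 when the i-th and j-th characters match, else max(dp[i-1][j], dp[i][j-1]).
    ·  N  K  F  G  F  E  N  F  L
 ·  0  0  0  0  0  0  0  0  0  0
 F  0  0  0  1  1  1  1  1  1  1
 N  0  1  1  1  1  1  1  2  2  2
 F  0  1  1  2  2  2  2  2  3  3
 E  0  1  1  2  2  2  3  3  3  3
 N  0  1  1  2  2  2  3  4  4  4
 N  0  1  1  2  2  2  3  4  4  4
 L  0  1  1  2  2  2  3  4  4  5
 G  0  1  1  2  3  3  3  4  4  5
 F  0  1  1  2  3  4  4  4  5  5
 G  0  1  1  2  3  4  4  4  5  5
 L  0  1  1  2  3  4  4  4  5  6
 G  0  1  1  2  3  4  4  4  5  6
dp[12][9] = 6. One LCS (by backtracking along matches): FFENFL.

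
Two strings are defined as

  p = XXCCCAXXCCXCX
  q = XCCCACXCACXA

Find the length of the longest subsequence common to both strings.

Match X [2,1] → C [3,2] → C [4,3] → C [5,4] → A [6,5] → X [8,7] → C [9,8] → C [10,10] → X [11,11] — 9 characters in the same relative order in both. The LCS DP gives dp[13][12] = 9, so this is optimal.

9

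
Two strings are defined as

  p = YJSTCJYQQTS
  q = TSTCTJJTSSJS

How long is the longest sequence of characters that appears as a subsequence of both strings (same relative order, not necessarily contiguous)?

6

Pick S [3,2], T [4,3], C [5,4], J [6,7], T [10,8], S [11,12]; all 6 characters appear in both, in order. The LCS DP gives dp[11][12] = 6, so this is optimal.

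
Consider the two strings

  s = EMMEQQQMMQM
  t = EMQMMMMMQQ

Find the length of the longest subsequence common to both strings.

Let dp[i][j] be the LCS length of the first i characters of s and the first j characters of t. dp[i][j] = dp[i-1][j-1]+1 when the i-th and j-th characters match, else max(dp[i-1][j], dp[i][j-1]).
    ·  E  M  Q  M  M  M  M  M  Q  Q
 ·  0  0  0  0  0  0  0  0  0  0  0
 E  0  1  1  1  1  1  1  1  1  1  1
 M  0  1  2  2  2  2  2  2  2  2  2
 M  0  1  2  2  3  3  3  3  3  3  3
 E  0  1  2  2  3  3  3  3  3  3  3
 Q  0  1  2  3  3  3  3  3  3  4  4
 Q  0  1  2  3  3  3  3  3  3  4  5
 Q  0  1  2  3  3  3  3  3  3  4  5
 M  0  1  2  3  4  4  4  4  4  4  5
 M  0  1  2  3  4  5  5  5  5  5  5
 Q  0  1  2  3  4  5  5  5  5  6  6
 M  0  1  2  3  4  5  6  6  6  6  6
dp[11][10] = 6. One LCS (by backtracking along matches): EMMMMQ.

6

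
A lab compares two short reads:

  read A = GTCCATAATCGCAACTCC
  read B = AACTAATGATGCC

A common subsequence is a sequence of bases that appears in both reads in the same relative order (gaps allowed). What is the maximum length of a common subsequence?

Match C at read A[4]=read B[3], then T at read A[6]=read B[4], then A at read A[7]=read B[5], then A at read A[8]=read B[6], then T at read A[9]=read B[7], then G at read A[11]=read B[8], then A at read A[14]=read B[9], then T at read A[16]=read B[10], then C at read A[17]=read B[12], then C at read A[18]=read B[13] — 10 bases in the same relative order in both. Since dp[18][13] = 10, nothing longer is possible.

10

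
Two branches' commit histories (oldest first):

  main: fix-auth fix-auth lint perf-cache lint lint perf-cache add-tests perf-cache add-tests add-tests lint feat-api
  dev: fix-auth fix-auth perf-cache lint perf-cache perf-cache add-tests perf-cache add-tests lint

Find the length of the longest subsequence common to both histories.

9

Taking fix-auth (main #1, dev #1), then fix-auth (main #2, dev #2), then lint (main #3, dev #4), then perf-cache (main #4, dev #5), then perf-cache (main #7, dev #6), then add-tests (main #8, dev #7), then perf-cache (main #9, dev #8), then add-tests (main #11, dev #9), then lint (main #12, dev #10) gives a common subsequence of length 9. The LCS DP gives dp[13][10] = 9, so this is optimal.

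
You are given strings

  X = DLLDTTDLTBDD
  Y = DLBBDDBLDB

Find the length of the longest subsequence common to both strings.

6

Pick D [1,1]; then L [2,2]; then D [4,5]; then D [7,6]; then L [8,8]; then B [10,10]; all 6 characters appear in both, in order, and the DP table's final entry dp[12][10] is also 6, so no common subsequence is longer.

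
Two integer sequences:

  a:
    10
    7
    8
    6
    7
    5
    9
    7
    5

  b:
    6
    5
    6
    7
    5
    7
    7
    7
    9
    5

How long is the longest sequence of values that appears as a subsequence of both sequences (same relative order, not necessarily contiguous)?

5

Let dp[i][j] be the LCS length of the first i values of a and the first j values of b. dp[i][j] = dp[i-1][j-1]+1 when the i-th and j-th values match, else max(dp[i-1][j], dp[i][j-1]).
    ·  6  5  6  7  5  7  7  7  9  5
 ·  0  0  0  0  0  0  0  0  0  0  0
10  0  0  0  0  0  0  0  0  0  0  0
 7  0  0  0  0  1  1  1  1  1  1  1
 8  0  0  0  0  1  1  1  1  1  1  1
 6  0  1  1  1  1  1  1  1  1  1  1
 7  0  1  1  1  2  2  2  2  2  2  2
 5  0  1  2  2  2  3  3  3  3  3  3
 9  0  1  2  2  2  3  3  3  3  4  4
 7  0  1  2  2  3  3  4  4  4  4  4
 5  0  1  2  2  3  4  4  4  4  4  5
dp[9][10] = 5. One LCS (by backtracking along matches): 6, 7, 5, 9, 5.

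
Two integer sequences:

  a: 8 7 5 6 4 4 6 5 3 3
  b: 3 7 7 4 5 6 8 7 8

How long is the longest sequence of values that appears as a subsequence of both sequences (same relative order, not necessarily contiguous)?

3

Taking 7 [2,3]; then 5 [3,5]; then 6 [4,6] gives a common subsequence of length 3, and the DP table's final entry dp[10][9] is also 3, so no common subsequence is longer.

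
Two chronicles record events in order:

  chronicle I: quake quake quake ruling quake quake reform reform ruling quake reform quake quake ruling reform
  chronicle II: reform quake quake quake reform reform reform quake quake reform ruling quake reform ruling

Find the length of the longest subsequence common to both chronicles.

Taking quake (chronicle I #1, chronicle II #2), then quake (chronicle I #2, chronicle II #3), then quake (chronicle I #3, chronicle II #4), then quake (chronicle I #5, chronicle II #8), then quake (chronicle I #6, chronicle II #9), then reform (chronicle I #8, chronicle II #10), then ruling (chronicle I #9, chronicle II #11), then quake (chronicle I #10, chronicle II #12), then reform (chronicle I #11, chronicle II #13), then ruling (chronicle I #14, chronicle II #14) gives a common subsequence of length 10, and the DP table's final entry dp[15][14] is also 10, so no common subsequence is longer.

10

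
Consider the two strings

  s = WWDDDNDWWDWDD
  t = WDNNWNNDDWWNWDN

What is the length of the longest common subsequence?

Match W at s[1]=t[1] → W at s[2]=t[5] → D at s[5]=t[8] → D at s[7]=t[9] → W at s[8]=t[10] → W at s[9]=t[11] → W at s[11]=t[13] → D at s[12]=t[14] — 8 characters in the same relative order in both. dp[13][15] = 8 confirms this is the maximum.

8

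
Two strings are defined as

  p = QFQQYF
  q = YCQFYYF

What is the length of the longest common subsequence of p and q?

Let dp[i][j] be the LCS length of the first i characters of p and the first j characters of q. dp[i][j] = dp[i-1][j-1]+1 when the i-th and j-th characters match, else max(dp[i-1][j], dp[i][j-1]).
    ·  Y  C  Q  F  Y  Y  F
 ·  0  0  0  0  0  0  0  0
 Q  0  0  0  1  1  1  1  1
 F  0  0  0  1  2  2  2  2
 Q  0  0  0  1  2  2  2  2
 Q  0  0  0  1  2  2  2  2
 Y  0  1  1  1  2  3  3  3
 F  0  1  1  1  2  3  3  4
dp[6][7] = 4. One LCS (by backtracking along matches): QFYF.

4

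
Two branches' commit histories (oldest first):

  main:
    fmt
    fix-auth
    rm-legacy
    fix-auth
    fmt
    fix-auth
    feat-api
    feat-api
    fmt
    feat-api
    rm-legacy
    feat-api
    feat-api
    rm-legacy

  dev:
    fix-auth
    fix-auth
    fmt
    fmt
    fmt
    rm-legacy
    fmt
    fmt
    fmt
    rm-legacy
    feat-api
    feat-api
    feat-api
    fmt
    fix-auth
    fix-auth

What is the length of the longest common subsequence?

One common subsequence of length 7: fmt [1,5], rm-legacy [3,6], fmt [5,8], fmt [9,9], feat-api [10,11], feat-api [12,12], feat-api [13,13]. dp[14][16] = 7 confirms this is the maximum.

7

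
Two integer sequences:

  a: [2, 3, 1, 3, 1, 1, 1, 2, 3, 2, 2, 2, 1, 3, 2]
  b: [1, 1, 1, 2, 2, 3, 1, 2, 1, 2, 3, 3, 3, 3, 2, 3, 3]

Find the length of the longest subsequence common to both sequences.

9

One common subsequence of length 9: 1 [3,1]; then 1 [5,2]; then 1 [6,3]; then 2 [8,5]; then 3 [9,6]; then 2 [10,8]; then 2 [11,10]; then 2 [12,15]; then 3 [14,17]. The LCS DP gives dp[15][17] = 9, so this is optimal.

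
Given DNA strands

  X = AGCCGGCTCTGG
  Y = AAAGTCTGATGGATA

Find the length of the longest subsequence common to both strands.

7

Pick A at X[1]=Y[3], G at X[2]=Y[4], C at X[3]=Y[6], G at X[5]=Y[8], T at X[10]=Y[10], G at X[11]=Y[11], G at X[12]=Y[12]; all 7 bases appear in both, in order. The LCS DP gives dp[12][15] = 7, so this is optimal.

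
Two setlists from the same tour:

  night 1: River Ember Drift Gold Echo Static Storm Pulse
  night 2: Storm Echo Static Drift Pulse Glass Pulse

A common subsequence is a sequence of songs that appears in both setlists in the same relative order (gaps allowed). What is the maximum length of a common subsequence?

3

Pick Echo (night 1 #5, night 2 #2) → Static (night 1 #6, night 2 #3) → Pulse (night 1 #8, night 2 #7); all 3 songs appear in both, in order. Since dp[8][7] = 3, nothing longer is possible.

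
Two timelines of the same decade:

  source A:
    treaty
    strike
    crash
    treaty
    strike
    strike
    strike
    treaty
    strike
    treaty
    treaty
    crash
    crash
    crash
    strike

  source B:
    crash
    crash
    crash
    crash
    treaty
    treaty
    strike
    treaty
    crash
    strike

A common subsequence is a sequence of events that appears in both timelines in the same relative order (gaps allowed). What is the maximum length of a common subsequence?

7

Match crash [3,4] → treaty [4,5] → treaty [8,6] → strike [9,7] → treaty [11,8] → crash [14,9] → strike [15,10] — 7 events in the same relative order in both. dp[15][10] = 7 confirms this is the maximum.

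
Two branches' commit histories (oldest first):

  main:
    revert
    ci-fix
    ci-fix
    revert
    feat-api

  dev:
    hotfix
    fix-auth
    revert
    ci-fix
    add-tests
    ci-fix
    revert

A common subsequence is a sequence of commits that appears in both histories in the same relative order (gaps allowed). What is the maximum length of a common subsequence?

Pick revert (main #1, dev #3); then ci-fix (main #2, dev #4); then ci-fix (main #3, dev #6); then revert (main #4, dev #7); all 4 commits appear in both, in order. The LCS DP gives dp[5][7] = 4, so this is optimal.

4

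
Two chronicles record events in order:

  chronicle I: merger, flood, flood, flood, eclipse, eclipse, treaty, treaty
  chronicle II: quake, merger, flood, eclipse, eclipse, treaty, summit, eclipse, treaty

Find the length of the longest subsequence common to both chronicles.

One common subsequence of length 6: merger (chronicle I #1, chronicle II #2) → flood (chronicle I #4, chronicle II #3) → eclipse (chronicle I #5, chronicle II #4) → eclipse (chronicle I #6, chronicle II #5) → treaty (chronicle I #7, chronicle II #6) → treaty (chronicle I #8, chronicle II #9). The LCS DP gives dp[8][9] = 6, so this is optimal.

6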